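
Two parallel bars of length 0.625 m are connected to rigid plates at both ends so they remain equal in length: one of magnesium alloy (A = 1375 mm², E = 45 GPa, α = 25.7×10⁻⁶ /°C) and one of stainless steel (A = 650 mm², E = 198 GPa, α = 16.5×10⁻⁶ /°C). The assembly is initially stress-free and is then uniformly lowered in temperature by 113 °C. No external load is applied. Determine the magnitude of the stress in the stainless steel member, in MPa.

The magnesium alloy has the larger α, so on cooling it would change length more than the stainless steel if both were free. The rigid plates force a common final length, so the magnesium alloy is put into tension and the stainless steel into compression, with equal and opposite forces P (no external load).
Compatibility of the two members (thermal + elastic change equal): (α₁ − α₂)ΔT = P·[1/(A₁E₁) + 1/(A₂E₂)].
|α₁ − α₂|·ΔT = 9.2×10⁻⁶ × 113 = 0.00104.
1/(A₁E₁) + 1/(A₂E₂) = 1/(1375×45×10³) + 1/(650×198×10³) = 2.393×10⁻⁸ N⁻¹.
So P = 0.00104 / 2.393×10⁻⁸ = 43.44 kN.
σ_{stainless steel} = P/A₂ = 43440/650 = 66.83 MPa, compressive.

σ ≈ 66.8 MPa (compressive)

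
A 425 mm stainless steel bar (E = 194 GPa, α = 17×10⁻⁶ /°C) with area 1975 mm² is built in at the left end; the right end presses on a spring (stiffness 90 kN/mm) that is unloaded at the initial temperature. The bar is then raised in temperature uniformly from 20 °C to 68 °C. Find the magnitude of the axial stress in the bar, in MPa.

σ ≈ 14.4 MPa (compressive)

If the spring were absent the bar would lengthen by αΔT L = 17×10⁻⁶ × 48 × 425 = 0.3468 mm.
With a force P in the spring, the elastic change of the bar is PL/(AE) and that of the spring is P/k; compatibility requires their sum to equal δ_free.
P [ L/(AE) + 1/k ] = δ_free → P [ 425/(1975×194×10³) + 1/(90×10³) ] = 0.3468.
P = 0.3468 / 1.222×10⁻⁵ = 28380 N.
σ = P/A = 28380/1975 = 14.37 MPa.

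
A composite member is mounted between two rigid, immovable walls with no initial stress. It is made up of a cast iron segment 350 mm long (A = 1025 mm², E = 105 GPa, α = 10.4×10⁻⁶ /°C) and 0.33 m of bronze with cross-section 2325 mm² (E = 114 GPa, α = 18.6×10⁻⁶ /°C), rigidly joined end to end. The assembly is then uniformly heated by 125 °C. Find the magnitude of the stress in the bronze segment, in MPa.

σ ≈ 117 MPa (compressive)

If the supports were absent, the total length change would be Σ αᵢΔT Lᵢ = 10.4×10⁻⁶×125×350 + 18.6×10⁻⁶×125×330 = 1.222 mm.
The rigid supports impose zero overall length change; the single axial force P common to all segments must satisfy P Σ Lᵢ/(AᵢEᵢ) = δ_free.
Σ Lᵢ/(AᵢEᵢ) = 350/(1025×105×10³) + 330/(2325×114×10³) = 4.497×10⁻⁶ mm/N.
So P = 1.222 / 4.497×10⁻⁶ = 271.8 kN, compressive.
σ_{bronze} = P / A = 271800 / 2325 = 116.9 MPa.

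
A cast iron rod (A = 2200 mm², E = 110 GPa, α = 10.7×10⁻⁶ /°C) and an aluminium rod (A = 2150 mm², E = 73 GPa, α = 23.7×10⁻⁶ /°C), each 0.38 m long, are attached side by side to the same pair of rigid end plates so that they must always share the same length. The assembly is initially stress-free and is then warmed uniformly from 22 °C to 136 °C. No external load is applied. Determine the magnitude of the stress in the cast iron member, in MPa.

σ ≈ 64.1 MPa (tensile)

Both members must finish at the same length. With the larger α, the aluminium tends to over-expand; the plates restrain it, putting the aluminium in compression and the cast iron in tension. With no external load the two internal forces are equal and opposite, magnitude P.
Equating the net (thermal + elastic) strains gives |α₁ − α₂|·ΔT = P·[1/(A₁E₁) + 1/(A₂E₂)].
|α₁ − α₂|·ΔT = 13×10⁻⁶ × 114 = 0.001482.
1/(A₁E₁) + 1/(A₂E₂) = 1/(2200×110×10³) + 1/(2150×73×10³) = 1.05×10⁻⁸ N⁻¹.
So P = 0.001482 / 1.05×10⁻⁸ = 141.1 kN.
σ_{cast iron} = P/A₁ = 141100/2200 = 64.13 MPa, tensile.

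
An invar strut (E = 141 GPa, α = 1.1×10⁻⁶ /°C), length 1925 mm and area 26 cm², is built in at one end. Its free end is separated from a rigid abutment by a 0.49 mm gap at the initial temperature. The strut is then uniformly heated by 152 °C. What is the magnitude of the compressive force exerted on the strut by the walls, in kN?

P ≈ 0 kN

If the wall were absent the strut would grow by αΔT L = 1.1×10⁻⁶ × 152 × 1925 = 0.3219 mm.
Since δ_free = 0.322 mm is less than the 0.49 mm gap, the strut never touches the wall. No axial force develops.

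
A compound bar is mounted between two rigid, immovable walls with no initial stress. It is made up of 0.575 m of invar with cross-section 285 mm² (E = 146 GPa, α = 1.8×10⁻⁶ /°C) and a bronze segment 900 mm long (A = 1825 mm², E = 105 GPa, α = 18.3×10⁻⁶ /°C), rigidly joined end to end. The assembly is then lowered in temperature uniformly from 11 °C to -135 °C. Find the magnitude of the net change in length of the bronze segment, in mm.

If the supports were absent, the total length change would be Σ αᵢΔT Lᵢ = 1.8×10⁻⁶×146×575 + 18.3×10⁻⁶×146×900 = 2.556 mm.
The walls prevent any net length change, so an axial force P (same in every segment) develops. Compatibility: P · Σ Lᵢ/(AᵢEᵢ) = δ_free.
Σ Lᵢ/(AᵢEᵢ) = 575/(285×146×10³) + 900/(1825×105×10³) = 1.852×10⁻⁵ mm/N.
Hence P = δ_free / Σ(L/AE) = 2.556/1.852×10⁻⁵ = 138 kN (tensile).
For the bronze segment, free thermal change = 18.3×10⁻⁶×146×900 = 2.405 mm and elastic change from P = 138000×900/(1825×105×10³) = 0.6483 mm; these oppose, so the net change is 1.76 mm (segment shortens).

|ΔL| ≈ 1.76 mm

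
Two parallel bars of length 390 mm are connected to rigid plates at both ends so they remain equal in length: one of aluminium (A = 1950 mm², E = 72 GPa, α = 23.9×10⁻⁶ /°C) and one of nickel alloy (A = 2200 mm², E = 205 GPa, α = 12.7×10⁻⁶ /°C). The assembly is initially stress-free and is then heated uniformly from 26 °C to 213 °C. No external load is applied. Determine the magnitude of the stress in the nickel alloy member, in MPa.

The aluminium has the larger α, so on heating it would change length more than the nickel alloy if both were free. The rigid plates force a common final length, so the aluminium is put into compression and the nickel alloy into tension, with equal and opposite forces P (no external load).
Equating the net (thermal + elastic) strains gives |α₁ − α₂|·ΔT = P·[1/(A₁E₁) + 1/(A₂E₂)].
|α₁ − α₂|·ΔT = 11.2×10⁻⁶ × 187 = 0.002094.
1/(A₁E₁) + 1/(A₂E₂) = 1/(1950×72×10³) + 1/(2200×205×10³) = 9.34×10⁻⁹ N⁻¹.
P = 0.002094 / 9.34×10⁻⁹ = 224200 N = 224.2 kN.
σ_{nickel alloy} = P/A₂ = 224200/2200 = 101.9 MPa, tensile.

σ ≈ 102 MPa (tensile)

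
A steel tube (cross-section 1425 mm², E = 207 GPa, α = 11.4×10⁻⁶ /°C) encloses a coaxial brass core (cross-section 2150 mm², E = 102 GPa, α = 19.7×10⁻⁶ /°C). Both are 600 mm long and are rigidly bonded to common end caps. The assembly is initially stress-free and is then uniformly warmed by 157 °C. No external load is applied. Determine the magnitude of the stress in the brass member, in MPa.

Both members must finish at the same length. With the larger α, the brass tends to over-expand; the plates restrain it, putting the brass in compression and the steel in tension. With no external load the two internal forces are equal and opposite, magnitude P.
Compatibility of the two members (thermal + elastic change equal): (α₁ − α₂)ΔT = P·[1/(A₁E₁) + 1/(A₂E₂)].
|α₁ − α₂|·ΔT = 8.3×10⁻⁶ × 157 = 0.001303.
1/(A₁E₁) + 1/(A₂E₂) = 1/(1425×207×10³) + 1/(2150×102×10³) = 7.95×10⁻⁹ N⁻¹.
P = 0.001303 / 7.95×10⁻⁹ = 163900 N = 163.9 kN.
σ_{brass} = P/A₂ = 163900/2150 = 76.24 MPa, compressive.

σ ≈ 76.2 MPa (compressive)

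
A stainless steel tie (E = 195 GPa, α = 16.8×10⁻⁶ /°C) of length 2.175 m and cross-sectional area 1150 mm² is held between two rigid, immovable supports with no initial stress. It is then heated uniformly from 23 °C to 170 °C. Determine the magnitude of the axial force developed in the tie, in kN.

Full restraint means ε = 0, so the stress is σ = EαΔT = 195×10³ × 16.8×10⁻⁶ × 147 = 481.6 MPa.
P = AEαΔT = 1150 × 195×10³ × 16.8×10⁻⁶ × 147 = 553.8 kN (compressive).

P ≈ 554 kN (compressive)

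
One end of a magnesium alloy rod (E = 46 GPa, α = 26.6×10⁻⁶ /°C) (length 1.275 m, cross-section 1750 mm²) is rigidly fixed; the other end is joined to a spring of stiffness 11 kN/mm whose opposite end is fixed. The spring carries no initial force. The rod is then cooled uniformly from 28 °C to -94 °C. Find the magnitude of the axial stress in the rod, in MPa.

σ ≈ 22.1 MPa (tensile)

Free thermal contraction: δ_free = αΔT L = 26.6×10⁻⁶ × 122 × 1275 = 4.138 mm.
With a force P in the spring, the elastic change of the rod is PL/(AE) and that of the spring is P/k; compatibility requires their sum to equal δ_free.
So P = δ_free / [L/(AE) + 1/k] = 4.138 / [ 1275/(1750×46×10³) + 1/(11×10³) ].
P = 4.138 / 0.0001067 = 38760 N.
σ = P/A = 38760/1750 = 22.15 MPa.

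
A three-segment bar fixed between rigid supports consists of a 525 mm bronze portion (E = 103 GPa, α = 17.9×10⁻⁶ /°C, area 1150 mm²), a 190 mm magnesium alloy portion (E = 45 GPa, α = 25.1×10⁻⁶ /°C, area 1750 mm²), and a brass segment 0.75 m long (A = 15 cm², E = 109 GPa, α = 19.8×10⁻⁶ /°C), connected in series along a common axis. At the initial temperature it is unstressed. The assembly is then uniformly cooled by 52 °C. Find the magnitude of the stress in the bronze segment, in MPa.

Free thermal contraction of the whole bar: Σ αᵢΔT Lᵢ = 17.9×10⁻⁶×52×525 + 25.1×10⁻⁶×52×190 + 19.8×10⁻⁶×52×750 = 1.509 mm.
The rigid supports impose zero overall length change; the single axial force P common to all segments must satisfy P Σ Lᵢ/(AᵢEᵢ) = δ_free.
Σ Lᵢ/(AᵢEᵢ) = 525/(1150×103×10³) + 190/(1750×45×10³) + 750/(1500×109×10³) = 1.143×10⁻⁵ mm/N.
Hence P = δ_free / Σ(L/AE) = 1.509/1.143×10⁻⁵ = 132 kN (tensile).
σ_{bronze} = P / A = 132000 / 1150 = 114.8 MPa.

σ ≈ 115 MPa (tensile)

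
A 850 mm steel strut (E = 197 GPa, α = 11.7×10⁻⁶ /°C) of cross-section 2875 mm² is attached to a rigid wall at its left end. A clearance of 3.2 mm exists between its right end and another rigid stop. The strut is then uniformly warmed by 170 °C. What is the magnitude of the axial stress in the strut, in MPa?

If the wall were absent the strut would grow by αΔT L = 11.7×10⁻⁶ × 170 × 850 = 1.691 mm.
Since δ_free = 1.69 mm is less than the 3.2 mm gap, the strut never touches the wall. No axial force develops.

σ ≈ 0 MPa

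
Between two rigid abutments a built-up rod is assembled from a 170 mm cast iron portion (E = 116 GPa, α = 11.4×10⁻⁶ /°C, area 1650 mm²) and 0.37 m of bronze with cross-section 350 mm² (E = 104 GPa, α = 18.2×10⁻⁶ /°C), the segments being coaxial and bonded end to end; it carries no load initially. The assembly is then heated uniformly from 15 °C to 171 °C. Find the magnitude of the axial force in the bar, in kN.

If the supports were absent, the total length change would be Σ αᵢΔT Lᵢ = 11.4×10⁻⁶×156×170 + 18.2×10⁻⁶×156×370 = 1.353 mm.
Since the ends are fixed, an axial force P builds up, equal in every segment, with P · Σ Lᵢ/(AᵢEᵢ) = δ_free.
The series flexibility is Σ Lᵢ/(AᵢEᵢ) = 170/(1650×116×10³) + 370/(350×104×10³) = 1.105×10⁻⁵ mm/N.
Hence P = δ_free / Σ(L/AE) = 1.353/1.105×10⁻⁵ = 122.4 kN (compressive).

P ≈ 122 kN (compressive)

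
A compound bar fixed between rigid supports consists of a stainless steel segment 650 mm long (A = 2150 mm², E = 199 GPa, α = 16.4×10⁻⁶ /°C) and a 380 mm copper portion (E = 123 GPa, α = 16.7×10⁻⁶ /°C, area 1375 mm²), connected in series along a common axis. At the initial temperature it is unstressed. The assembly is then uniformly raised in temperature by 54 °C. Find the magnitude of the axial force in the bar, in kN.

With the walls removed the bar would change length by δ_free = Σ αᵢΔT Lᵢ = 16.4×10⁻⁶×54×650 + 16.7×10⁻⁶×54×380 = 0.9183 mm.
Since the ends are fixed, an axial force P builds up, equal in every segment, with P · Σ Lᵢ/(AᵢEᵢ) = δ_free.
The series flexibility is Σ Lᵢ/(AᵢEᵢ) = 650/(2150×199×10³) + 380/(1375×123×10³) = 3.766×10⁻⁶ mm/N.
So P = 0.9183 / 3.766×10⁻⁶ = 243.8 kN, compressive.

P ≈ 244 kN (compressive)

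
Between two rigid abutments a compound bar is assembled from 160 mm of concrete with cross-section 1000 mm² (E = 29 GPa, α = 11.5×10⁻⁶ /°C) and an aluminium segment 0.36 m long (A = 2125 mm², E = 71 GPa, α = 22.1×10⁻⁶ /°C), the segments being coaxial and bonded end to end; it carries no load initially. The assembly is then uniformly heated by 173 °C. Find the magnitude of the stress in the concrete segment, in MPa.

σ ≈ 214 MPa (compressive)

With the walls removed the bar would change length by δ_free = Σ αᵢΔT Lᵢ = 11.5×10⁻⁶×173×160 + 22.1×10⁻⁶×173×360 = 1.695 mm.
Since the ends are fixed, an axial force P builds up, equal in every segment, with P · Σ Lᵢ/(AᵢEᵢ) = δ_free.
The series flexibility is Σ Lᵢ/(AᵢEᵢ) = 160/(1000×29×10³) + 360/(2125×71×10³) = 7.903×10⁻⁶ mm/N.
Hence P = δ_free / Σ(L/AE) = 1.695/7.903×10⁻⁶ = 214.4 kN (compressive).
σ_{concrete} = P / A = 214400 / 1000 = 214.4 MPa.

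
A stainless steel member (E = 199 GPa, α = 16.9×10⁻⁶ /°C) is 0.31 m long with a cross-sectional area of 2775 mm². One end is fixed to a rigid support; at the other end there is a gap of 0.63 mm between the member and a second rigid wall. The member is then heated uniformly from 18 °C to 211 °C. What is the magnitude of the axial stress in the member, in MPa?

Free thermal elongation = αΔT L = 16.9×10⁻⁶ × 193 × 310 = 1.011 mm.
The gap closes (δ_free > 0.63 mm) and the wall then resists a further 1.011 − 0.63 = 0.3811 mm of expansion.
Compatibility: PL/(AE) = 0.3811 mm, so σ = P/A = E × (0.3811/310) = 244.7 MPa.

σ ≈ 245 MPa (compressive)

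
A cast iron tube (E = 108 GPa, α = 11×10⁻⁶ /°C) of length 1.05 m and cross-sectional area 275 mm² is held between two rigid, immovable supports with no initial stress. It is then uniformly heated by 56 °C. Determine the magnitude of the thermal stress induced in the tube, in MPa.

σ ≈ 66.5 MPa (compressive)

With length fixed, the mechanical strain must cancel the thermal strain αΔT = 11×10⁻⁶ × 56 = 616×10⁻⁶.
The stress required to suppress this strain is σ = Eε = 108×10³ × 616×10⁻⁶ = 66.53 MPa, compressive since the tube is trying to expand.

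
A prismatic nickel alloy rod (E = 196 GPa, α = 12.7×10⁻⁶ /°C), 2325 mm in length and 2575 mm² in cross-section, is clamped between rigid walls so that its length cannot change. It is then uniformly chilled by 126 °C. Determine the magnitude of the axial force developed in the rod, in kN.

P ≈ 808 kN (tensile)

With zero net strain, σ = E·αΔT = 196 GPa × 12.7×10⁻⁶ × 126 = 313.6 MPa.
Then P = σA = 313.6 × 2575 mm² = 807.6 kN, tensile.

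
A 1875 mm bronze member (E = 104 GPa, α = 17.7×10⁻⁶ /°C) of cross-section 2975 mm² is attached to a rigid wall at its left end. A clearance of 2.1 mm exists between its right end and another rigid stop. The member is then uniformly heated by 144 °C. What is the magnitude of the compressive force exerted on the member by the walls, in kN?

Unrestrained expansion: δ_free = αΔT L = 17.7×10⁻⁶ × 144 × 1875 = 4.779 mm.
After closing the 2.1 mm clearance, 4.779 − 2.1 = 2.679 mm of expansion remains to be suppressed by the wall.
So σ = E(δ_free − g)/L = 104×10³ × 2.679/1875 = 148.6 MPa.
P = σA = 148.6 × 2975 = 442.1 kN.

P ≈ 442 kN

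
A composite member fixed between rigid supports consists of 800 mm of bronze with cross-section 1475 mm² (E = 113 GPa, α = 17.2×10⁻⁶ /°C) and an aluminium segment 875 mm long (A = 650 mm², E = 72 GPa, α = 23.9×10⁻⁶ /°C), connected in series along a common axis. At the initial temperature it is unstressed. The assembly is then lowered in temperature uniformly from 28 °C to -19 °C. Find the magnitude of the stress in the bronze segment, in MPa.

Free thermal contraction of the whole bar: Σ αᵢΔT Lᵢ = 17.2×10⁻⁶×47×800 + 23.9×10⁻⁶×47×875 = 1.63 mm.
Since the ends are fixed, an axial force P builds up, equal in every segment, with P · Σ Lᵢ/(AᵢEᵢ) = δ_free.
The series flexibility is Σ Lᵢ/(AᵢEᵢ) = 800/(1475×113×10³) + 875/(650×72×10³) = 2.35×10⁻⁵ mm/N.
Hence P = δ_free / Σ(L/AE) = 1.63/2.35×10⁻⁵ = 69.36 kN (tensile).
σ_{bronze} = P / A = 69360 / 1475 = 47.02 MPa.

σ ≈ 47 MPa (tensile)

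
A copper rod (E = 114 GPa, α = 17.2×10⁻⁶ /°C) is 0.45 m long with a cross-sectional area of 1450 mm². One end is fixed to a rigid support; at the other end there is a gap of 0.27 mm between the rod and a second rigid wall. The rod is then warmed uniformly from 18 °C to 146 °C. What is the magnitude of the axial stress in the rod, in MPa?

σ ≈ 183 MPa (compressive)

If the wall were absent the rod would grow by αΔT L = 17.2×10⁻⁶ × 128 × 450 = 0.9907 mm.
The gap closes (δ_free > 0.27 mm) and the wall then resists a further 0.9907 − 0.27 = 0.7207 mm of expansion.
That suppressed elongation corresponds to σ = E·Δ/L = 114×10³ × 0.7207/450 = 182.6 MPa.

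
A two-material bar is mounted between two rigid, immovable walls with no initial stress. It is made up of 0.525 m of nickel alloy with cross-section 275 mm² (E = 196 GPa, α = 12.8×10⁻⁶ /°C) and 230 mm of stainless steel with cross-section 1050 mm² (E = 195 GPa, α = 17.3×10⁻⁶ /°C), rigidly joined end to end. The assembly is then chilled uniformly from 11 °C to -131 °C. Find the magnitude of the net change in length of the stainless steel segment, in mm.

Free thermal contraction of the whole bar: Σ αᵢΔT Lᵢ = 12.8×10⁻⁶×142×525 + 17.3×10⁻⁶×142×230 = 1.519 mm.
Since the ends are fixed, an axial force P builds up, equal in every segment, with P · Σ Lᵢ/(AᵢEᵢ) = δ_free.
The series flexibility is Σ Lᵢ/(AᵢEᵢ) = 525/(275×196×10³) + 230/(1050×195×10³) = 1.086×10⁻⁵ mm/N.
P = 1.519 / 1.086×10⁻⁵ = 139800 N = 139.8 kN, tensile.
For the stainless steel segment, free thermal change = 17.3×10⁻⁶×142×230 = 0.565 mm and elastic change from P = 139800×230/(1050×195×10³) = 0.1571 mm; these oppose, so the net change is 0.408 mm (segment shortens).

|ΔL| ≈ 0.408 mm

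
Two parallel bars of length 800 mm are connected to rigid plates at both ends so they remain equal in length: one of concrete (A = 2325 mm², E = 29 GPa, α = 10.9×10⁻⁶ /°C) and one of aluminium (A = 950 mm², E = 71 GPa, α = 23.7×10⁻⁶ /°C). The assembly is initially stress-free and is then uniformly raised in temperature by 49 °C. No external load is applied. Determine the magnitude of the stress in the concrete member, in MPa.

σ ≈ 9.1 MPa (tensile)

The aluminium has the larger α, so on heating it would change length more than the concrete if both were free. The rigid plates force a common final length, so the aluminium is put into compression and the concrete into tension, with equal and opposite forces P (no external load).
Equating the net (thermal + elastic) strains gives |α₁ − α₂|·ΔT = P·[1/(A₁E₁) + 1/(A₂E₂)].
|α₁ − α₂|·ΔT = 12.8×10⁻⁶ × 49 = 0.0006272.
1/(A₁E₁) + 1/(A₂E₂) = 1/(2325×29×10³) + 1/(950×71×10³) = 2.966×10⁻⁸ N⁻¹.
So P = 0.0006272 / 2.966×10⁻⁸ = 21.15 kN.
σ_{concrete} = P/A₁ = 21150/2325 = 9.096 MPa, tensile.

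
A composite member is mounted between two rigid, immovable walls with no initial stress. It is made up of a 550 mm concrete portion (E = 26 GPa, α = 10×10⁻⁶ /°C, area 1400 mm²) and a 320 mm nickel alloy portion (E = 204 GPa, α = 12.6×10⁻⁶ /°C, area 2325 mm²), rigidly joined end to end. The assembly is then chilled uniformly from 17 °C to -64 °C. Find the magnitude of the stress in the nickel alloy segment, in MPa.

σ ≈ 21 MPa (tensile)

With the walls removed the bar would change length by δ_free = Σ αᵢΔT Lᵢ = 10×10⁻⁶×81×550 + 12.6×10⁻⁶×81×320 = 0.7721 mm.
The rigid supports impose zero overall length change; the single axial force P common to all segments must satisfy P Σ Lᵢ/(AᵢEᵢ) = δ_free.
Σ Lᵢ/(AᵢEᵢ) = 550/(1400×26×10³) + 320/(2325×204×10³) = 1.578×10⁻⁵ mm/N.
P = 0.7721 / 1.578×10⁻⁵ = 48910 N = 48.91 kN, tensile.
σ_{nickel alloy} = P / A = 48910 / 2325 = 21.04 MPa.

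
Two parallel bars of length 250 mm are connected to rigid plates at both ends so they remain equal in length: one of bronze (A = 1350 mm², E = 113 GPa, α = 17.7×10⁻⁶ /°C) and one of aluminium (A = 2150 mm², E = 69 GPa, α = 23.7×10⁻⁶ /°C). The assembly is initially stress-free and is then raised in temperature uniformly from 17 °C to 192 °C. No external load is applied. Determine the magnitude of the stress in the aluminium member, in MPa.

The aluminium has the larger α, so on heating it would change length more than the bronze if both were free. The rigid plates force a common final length, so the aluminium is put into compression and the bronze into tension, with equal and opposite forces P (no external load).
Compatibility of the two members (thermal + elastic change equal): (α₁ − α₂)ΔT = P·[1/(A₁E₁) + 1/(A₂E₂)].
|α₁ − α₂|·ΔT = 6×10⁻⁶ × 175 = 0.00105.
1/(A₁E₁) + 1/(A₂E₂) = 1/(1350×113×10³) + 1/(2150×69×10³) = 1.33×10⁻⁸ N⁻¹.
P = 0.00105 / 1.33×10⁻⁸ = 78970 N = 78.97 kN.
σ_{aluminium} = P/A₂ = 78970/2150 = 36.73 MPa, compressive.

σ ≈ 36.7 MPa (compressive)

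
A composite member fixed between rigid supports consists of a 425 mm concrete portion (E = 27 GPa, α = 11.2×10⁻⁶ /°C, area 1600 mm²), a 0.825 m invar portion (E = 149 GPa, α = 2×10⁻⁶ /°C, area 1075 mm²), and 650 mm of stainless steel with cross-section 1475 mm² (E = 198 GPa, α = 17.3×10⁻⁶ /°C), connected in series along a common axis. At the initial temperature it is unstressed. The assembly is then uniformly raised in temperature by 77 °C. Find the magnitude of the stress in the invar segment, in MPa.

σ ≈ 73.5 MPa (compressive)

If the supports were absent, the total length change would be Σ αᵢΔT Lᵢ = 11.2×10⁻⁶×77×425 + 2×10⁻⁶×77×825 + 17.3×10⁻⁶×77×650 = 1.359 mm.
The walls prevent any net length change, so an axial force P (same in every segment) develops. Compatibility: P · Σ Lᵢ/(AᵢEᵢ) = δ_free.
Σ Lᵢ/(AᵢEᵢ) = 425/(1600×27×10³) + 825/(1075×149×10³) + 650/(1475×198×10³) = 1.721×10⁻⁵ mm/N.
P = 1.359 / 1.721×10⁻⁵ = 78970 N = 78.97 kN, compressive.
σ_{invar} = P / A = 78970 / 1075 = 73.46 MPa.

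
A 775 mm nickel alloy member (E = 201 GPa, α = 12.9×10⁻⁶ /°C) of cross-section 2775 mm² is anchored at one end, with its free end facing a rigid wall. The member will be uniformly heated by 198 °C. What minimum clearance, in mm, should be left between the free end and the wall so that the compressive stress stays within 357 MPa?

g ≈ 0.603 mm

With no wall the member would lengthen by αΔT L = 12.9×10⁻⁶ × 198 × 775 = 1.98 mm.
A stress of 357 MPa corresponds to the wall pushing the member back by σL/E = 357×775/(201×10³) = 1.376 mm.
So the gap has to take up the difference, g_min = δ_free − σL/E = 1.98 − 1.376 = 0.603 mm.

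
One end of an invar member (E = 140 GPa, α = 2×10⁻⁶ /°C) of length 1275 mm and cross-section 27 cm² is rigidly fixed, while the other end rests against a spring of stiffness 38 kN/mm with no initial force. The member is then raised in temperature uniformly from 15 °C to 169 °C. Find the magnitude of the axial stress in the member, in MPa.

σ ≈ 4.9 MPa (compressive)

The unrestrained thermal change is αΔT L = 2×10⁻⁶ × 154 × 1275 = 0.3927 mm.
With a force P in the spring, the elastic change of the member is PL/(AE) and that of the spring is P/k; compatibility requires their sum to equal δ_free.
P [ L/(AE) + 1/k ] = δ_free → P [ 1275/(2700×140×10³) + 1/(38×10³) ] = 0.3927.
P = 0.3927 / 2.969×10⁻⁵ = 13230 N.
σ = P/A = 13230/2700 = 4.899 MPa.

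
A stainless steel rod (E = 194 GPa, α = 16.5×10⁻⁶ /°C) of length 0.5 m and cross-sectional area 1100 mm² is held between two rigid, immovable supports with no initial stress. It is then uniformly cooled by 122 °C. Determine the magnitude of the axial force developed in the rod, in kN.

The ends cannot move, so σ = EαΔT = 194×10³ × 16.5×10⁻⁶ × 122 = 390.5 MPa.
Then P = σA = 390.5 × 1100 mm² = 429.6 kN, tensile.

P ≈ 430 kN (tensile)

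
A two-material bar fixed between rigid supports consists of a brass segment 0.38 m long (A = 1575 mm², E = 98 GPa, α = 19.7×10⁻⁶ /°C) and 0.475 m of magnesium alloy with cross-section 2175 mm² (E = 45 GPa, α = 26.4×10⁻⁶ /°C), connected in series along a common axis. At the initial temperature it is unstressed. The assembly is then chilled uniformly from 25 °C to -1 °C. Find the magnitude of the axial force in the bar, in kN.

P ≈ 71.2 kN (tensile)

With the walls removed the bar would change length by δ_free = Σ αᵢΔT Lᵢ = 19.7×10⁻⁶×26×380 + 26.4×10⁻⁶×26×475 = 0.5207 mm.
The walls prevent any net length change, so an axial force P (same in every segment) develops. Compatibility: P · Σ Lᵢ/(AᵢEᵢ) = δ_free.
Σ Lᵢ/(AᵢEᵢ) = 380/(1575×98×10³) + 475/(2175×45×10³) = 7.315×10⁻⁶ mm/N.
So P = 0.5207 / 7.315×10⁻⁶ = 71.18 kN, tensile.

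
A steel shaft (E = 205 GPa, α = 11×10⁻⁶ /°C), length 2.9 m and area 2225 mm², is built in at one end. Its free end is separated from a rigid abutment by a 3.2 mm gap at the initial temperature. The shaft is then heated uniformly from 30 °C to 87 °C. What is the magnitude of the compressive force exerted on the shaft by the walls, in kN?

Free thermal elongation = αΔT L = 11×10⁻⁶ × 57 × 2900 = 1.818 mm.
Since δ_free = 1.82 mm is less than the 3.2 mm gap, the shaft never touches the wall. No axial force develops.

P ≈ 0 kN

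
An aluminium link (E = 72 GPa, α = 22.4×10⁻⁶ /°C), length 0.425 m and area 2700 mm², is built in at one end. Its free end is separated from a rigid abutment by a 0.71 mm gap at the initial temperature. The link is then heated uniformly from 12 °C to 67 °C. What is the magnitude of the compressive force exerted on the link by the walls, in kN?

P ≈ 0 kN

If the wall were absent the link would grow by αΔT L = 22.4×10⁻⁶ × 55 × 425 = 0.5236 mm.
This is smaller than the 0.71 mm clearance, so the link expands freely without reaching the stop — the stress is zero.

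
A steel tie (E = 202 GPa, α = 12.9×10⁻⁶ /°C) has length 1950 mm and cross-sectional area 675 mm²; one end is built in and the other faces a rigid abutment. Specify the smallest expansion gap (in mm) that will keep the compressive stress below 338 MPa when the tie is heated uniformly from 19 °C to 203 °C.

g ≈ 1.37 mm

Free expansion if unrestrained: δ_free = αΔT L = 12.9×10⁻⁶ × 184 × 1950 = 4.629 mm.
At the allowable stress the elastic shortening the wall may impose is σL/E = 338 × 1950 / (202×10³) = 3.263 mm.
The gap must absorb the remainder: g_min = 4.629 − 3.263 = 1.366 mm.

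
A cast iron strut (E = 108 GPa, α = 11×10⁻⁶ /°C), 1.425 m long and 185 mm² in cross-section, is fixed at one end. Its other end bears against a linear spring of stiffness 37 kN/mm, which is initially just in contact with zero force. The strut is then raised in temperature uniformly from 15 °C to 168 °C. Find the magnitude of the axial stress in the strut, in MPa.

The unrestrained thermal change is αΔT L = 11×10⁻⁶ × 153 × 1425 = 2.398 mm.
With a force P in the spring, the elastic change of the strut is PL/(AE) and that of the spring is P/k; compatibility requires their sum to equal δ_free.
So P = δ_free / [L/(AE) + 1/k] = 2.398 / [ 1425/(185×108×10³) + 1/(37×10³) ].
P = 2.398 / 9.835×10⁻⁵ = 24390 N.
σ = P/A = 24390/185 = 131.8 MPa.

σ ≈ 132 MPa (compressive)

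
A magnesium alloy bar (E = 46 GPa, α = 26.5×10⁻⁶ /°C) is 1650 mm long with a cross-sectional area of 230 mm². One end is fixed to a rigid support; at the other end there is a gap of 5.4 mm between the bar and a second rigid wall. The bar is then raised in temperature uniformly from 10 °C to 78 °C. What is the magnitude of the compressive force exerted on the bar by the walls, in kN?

P ≈ 0 kN

If the wall were absent the bar would grow by αΔT L = 26.5×10⁻⁶ × 68 × 1650 = 2.973 mm.
Since δ_free = 2.97 mm is less than the 5.4 mm gap, the bar never touches the wall. No axial force develops.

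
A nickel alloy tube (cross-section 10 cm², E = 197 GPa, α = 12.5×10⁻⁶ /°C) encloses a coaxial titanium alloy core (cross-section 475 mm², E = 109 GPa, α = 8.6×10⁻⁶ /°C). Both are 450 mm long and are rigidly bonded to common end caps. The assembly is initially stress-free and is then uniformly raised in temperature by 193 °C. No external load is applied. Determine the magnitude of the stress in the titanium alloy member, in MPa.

Both members must finish at the same length. With the larger α, the nickel alloy tends to over-expand; the plates restrain it, putting the nickel alloy in compression and the titanium alloy in tension. With no external load the two internal forces are equal and opposite, magnitude P.
Equating the net (thermal + elastic) strains gives |α₁ − α₂|·ΔT = P·[1/(A₁E₁) + 1/(A₂E₂)].
|α₁ − α₂|·ΔT = 3.9×10⁻⁶ × 193 = 0.0007527.
1/(A₁E₁) + 1/(A₂E₂) = 1/(1000×197×10³) + 1/(475×109×10³) = 2.439×10⁻⁸ N⁻¹.
So P = 0.0007527 / 2.439×10⁻⁸ = 30.86 kN.
σ_{titanium alloy} = P/A₂ = 30860/475 = 64.97 MPa, tensile.

σ ≈ 65 MPa (tensile)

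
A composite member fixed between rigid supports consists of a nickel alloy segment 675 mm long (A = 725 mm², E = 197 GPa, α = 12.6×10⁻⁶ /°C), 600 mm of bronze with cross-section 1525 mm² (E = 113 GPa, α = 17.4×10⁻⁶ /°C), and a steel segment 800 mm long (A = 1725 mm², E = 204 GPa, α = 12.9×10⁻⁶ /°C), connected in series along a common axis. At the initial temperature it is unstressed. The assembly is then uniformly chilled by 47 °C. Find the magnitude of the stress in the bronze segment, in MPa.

With the walls removed the bar would change length by δ_free = Σ αᵢΔT Lᵢ = 12.6×10⁻⁶×47×675 + 17.4×10⁻⁶×47×600 + 12.9×10⁻⁶×47×800 = 1.375 mm.
The rigid supports impose zero overall length change; the single axial force P common to all segments must satisfy P Σ Lᵢ/(AᵢEᵢ) = δ_free.
The series flexibility is Σ Lᵢ/(AᵢEᵢ) = 675/(725×197×10³) + 600/(1525×113×10³) + 800/(1725×204×10³) = 1.048×10⁻⁵ mm/N.
Hence P = δ_free / Σ(L/AE) = 1.375/1.048×10⁻⁵ = 131.2 kN (tensile).
σ_{bronze} = P / A = 131200 / 1525 = 86.05 MPa.

σ ≈ 86.1 MPa (tensile)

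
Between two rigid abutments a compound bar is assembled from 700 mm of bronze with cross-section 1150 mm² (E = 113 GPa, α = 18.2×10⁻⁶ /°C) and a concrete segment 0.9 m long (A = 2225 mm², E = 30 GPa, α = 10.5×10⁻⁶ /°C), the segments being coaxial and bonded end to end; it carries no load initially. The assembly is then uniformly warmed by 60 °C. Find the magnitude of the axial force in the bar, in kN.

P ≈ 70.6 kN (compressive)

With the walls removed the bar would change length by δ_free = Σ αᵢΔT Lᵢ = 18.2×10⁻⁶×60×700 + 10.5×10⁻⁶×60×900 = 1.331 mm.
The walls prevent any net length change, so an axial force P (same in every segment) develops. Compatibility: P · Σ Lᵢ/(AᵢEᵢ) = δ_free.
Σ Lᵢ/(AᵢEᵢ) = 700/(1150×113×10³) + 900/(2225×30×10³) = 1.887×10⁻⁵ mm/N.
So P = 1.331 / 1.887×10⁻⁵ = 70.56 kN, compressive.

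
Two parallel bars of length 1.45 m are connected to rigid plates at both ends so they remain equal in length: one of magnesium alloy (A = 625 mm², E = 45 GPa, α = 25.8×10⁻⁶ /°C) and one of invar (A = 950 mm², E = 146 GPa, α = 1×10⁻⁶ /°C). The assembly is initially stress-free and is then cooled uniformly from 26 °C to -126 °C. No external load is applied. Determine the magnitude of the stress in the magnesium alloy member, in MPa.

σ ≈ 141 MPa (tensile)

The magnesium alloy has the larger α, so on cooling it would change length more than the invar if both were free. The rigid plates force a common final length, so the magnesium alloy is put into tension and the invar into compression, with equal and opposite forces P (no external load).
Compatibility of the two members (thermal + elastic change equal): (α₁ − α₂)ΔT = P·[1/(A₁E₁) + 1/(A₂E₂)].
|α₁ − α₂|·ΔT = 24.8×10⁻⁶ × 152 = 0.00377.
1/(A₁E₁) + 1/(A₂E₂) = 1/(625×45×10³) + 1/(950×146×10³) = 4.277×10⁻⁸ N⁻¹.
So P = 0.00377 / 4.277×10⁻⁸ = 88.15 kN.
σ_{magnesium alloy} = P/A₁ = 88150/625 = 141 MPa, tensile.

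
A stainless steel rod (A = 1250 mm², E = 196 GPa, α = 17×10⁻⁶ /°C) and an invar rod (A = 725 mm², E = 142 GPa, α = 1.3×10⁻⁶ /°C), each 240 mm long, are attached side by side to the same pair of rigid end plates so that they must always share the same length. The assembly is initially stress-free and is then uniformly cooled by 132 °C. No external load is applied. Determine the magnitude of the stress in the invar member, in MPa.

σ ≈ 207 MPa (compressive)

Both members must finish at the same length. With the larger α, the stainless steel tends to over-contract; the plates restrain it, putting the stainless steel in tension and the invar in compression. With no external load the two internal forces are equal and opposite, magnitude P.
Equating the net (thermal + elastic) strains gives |α₁ − α₂|·ΔT = P·[1/(A₁E₁) + 1/(A₂E₂)].
|α₁ − α₂|·ΔT = 15.7×10⁻⁶ × 132 = 0.002072.
1/(A₁E₁) + 1/(A₂E₂) = 1/(1250×196×10³) + 1/(725×142×10³) = 1.38×10⁻⁸ N⁻¹.
P = 0.002072 / 1.38×10⁻⁸ = 150200 N = 150.2 kN.
σ_{invar} = P/A₂ = 150200/725 = 207.2 MPa, compressive.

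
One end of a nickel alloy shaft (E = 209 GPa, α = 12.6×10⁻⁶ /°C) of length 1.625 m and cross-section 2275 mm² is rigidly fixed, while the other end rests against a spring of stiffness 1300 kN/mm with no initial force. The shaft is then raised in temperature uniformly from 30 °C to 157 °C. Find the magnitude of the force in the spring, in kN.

The unrestrained thermal change is αΔT L = 12.6×10⁻⁶ × 127 × 1625 = 2.6 mm.
Let P be the compressive force at the spring. The shaft shortens elastically by PL/(AE) and the spring compresses by P/k; together these equal δ_free.
P [ L/(AE) + 1/k ] = δ_free → P [ 1625/(2275×209×10³) + 1/(1300×10³) ] = 2.6.
P = 2.6 / 4.187×10⁻⁶ = 621100 N.

P ≈ 621 kN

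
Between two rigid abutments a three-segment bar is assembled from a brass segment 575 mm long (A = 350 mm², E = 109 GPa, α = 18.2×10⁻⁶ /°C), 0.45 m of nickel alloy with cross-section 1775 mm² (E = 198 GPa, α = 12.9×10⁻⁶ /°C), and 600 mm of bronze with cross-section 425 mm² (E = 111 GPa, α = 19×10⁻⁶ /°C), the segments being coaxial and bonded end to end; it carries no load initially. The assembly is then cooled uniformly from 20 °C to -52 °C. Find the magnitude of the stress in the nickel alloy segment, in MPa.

σ ≈ 38.6 MPa (tensile)

Free thermal contraction of the whole bar: Σ αᵢΔT Lᵢ = 18.2×10⁻⁶×72×575 + 12.9×10⁻⁶×72×450 + 19×10⁻⁶×72×600 = 1.992 mm.
The rigid supports impose zero overall length change; the single axial force P common to all segments must satisfy P Σ Lᵢ/(AᵢEᵢ) = δ_free.
Σ Lᵢ/(AᵢEᵢ) = 575/(350×109×10³) + 450/(1775×198×10³) + 600/(425×111×10³) = 2.907×10⁻⁵ mm/N.
So P = 1.992 / 2.907×10⁻⁵ = 68.53 kN, tensile.
σ_{nickel alloy} = P / A = 68530 / 1775 = 38.61 MPa.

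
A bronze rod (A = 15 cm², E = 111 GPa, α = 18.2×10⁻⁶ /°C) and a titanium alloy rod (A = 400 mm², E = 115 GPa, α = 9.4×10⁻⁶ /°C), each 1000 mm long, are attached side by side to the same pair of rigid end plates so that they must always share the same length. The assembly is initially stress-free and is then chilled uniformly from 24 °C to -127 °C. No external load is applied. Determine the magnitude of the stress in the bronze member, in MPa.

Equilibrium of a rigid end plate with no external load gives equal and opposite internal forces ±P in the two members. Since α_{bronze} > α_{titanium alloy}, cooling drives the bronze into tension and the titanium alloy into compression.
Compatibility of the two members (thermal + elastic change equal): (α₁ − α₂)ΔT = P·[1/(A₁E₁) + 1/(A₂E₂)].
|α₁ − α₂|·ΔT = 8.8×10⁻⁶ × 151 = 0.001329.
1/(A₁E₁) + 1/(A₂E₂) = 1/(1500×111×10³) + 1/(400×115×10³) = 2.775×10⁻⁸ N⁻¹.
So P = 0.001329 / 2.775×10⁻⁸ = 47.89 kN.
σ_{bronze} = P/A₁ = 47890/1500 = 31.93 MPa, tensile.

σ ≈ 31.9 MPa (tensile)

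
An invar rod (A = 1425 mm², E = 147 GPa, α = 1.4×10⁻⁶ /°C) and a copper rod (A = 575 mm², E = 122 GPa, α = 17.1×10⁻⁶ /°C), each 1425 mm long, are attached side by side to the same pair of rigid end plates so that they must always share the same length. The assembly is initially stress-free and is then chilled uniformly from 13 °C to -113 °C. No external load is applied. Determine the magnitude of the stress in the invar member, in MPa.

σ ≈ 73 MPa (compressive)

The copper has the larger α, so on cooling it would change length more than the invar if both were free. The rigid plates force a common final length, so the copper is put into tension and the invar into compression, with equal and opposite forces P (no external load).
Setting the final lengths equal and cancelling L: (α₁ − α₂)ΔT = P/(A₁E₁) + P/(A₂E₂).
|α₁ − α₂|·ΔT = 15.7×10⁻⁶ × 126 = 0.001978.
1/(A₁E₁) + 1/(A₂E₂) = 1/(1425×147×10³) + 1/(575×122×10³) = 1.903×10⁻⁸ N⁻¹.
So P = 0.001978 / 1.903×10⁻⁸ = 104 kN.
σ_{invar} = P/A₁ = 104000/1425 = 72.95 MPa, compressive.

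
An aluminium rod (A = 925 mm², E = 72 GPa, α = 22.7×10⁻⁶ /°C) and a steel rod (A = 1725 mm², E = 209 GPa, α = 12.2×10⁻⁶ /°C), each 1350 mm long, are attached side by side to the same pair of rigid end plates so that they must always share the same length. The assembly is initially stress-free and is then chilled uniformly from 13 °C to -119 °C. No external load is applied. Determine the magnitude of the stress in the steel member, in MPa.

σ ≈ 45.2 MPa (compressive)

Both members must finish at the same length. With the larger α, the aluminium tends to over-contract; the plates restrain it, putting the aluminium in tension and the steel in compression. With no external load the two internal forces are equal and opposite, magnitude P.
Equating the net (thermal + elastic) strains gives |α₁ − α₂|·ΔT = P·[1/(A₁E₁) + 1/(A₂E₂)].
|α₁ − α₂|·ΔT = 10.5×10⁻⁶ × 132 = 0.001386.
1/(A₁E₁) + 1/(A₂E₂) = 1/(925×72×10³) + 1/(1725×209×10³) = 1.779×10⁻⁸ N⁻¹.
So P = 0.001386 / 1.779×10⁻⁸ = 77.91 kN.
σ_{steel} = P/A₂ = 77910/1725 = 45.17 MPa, compressive.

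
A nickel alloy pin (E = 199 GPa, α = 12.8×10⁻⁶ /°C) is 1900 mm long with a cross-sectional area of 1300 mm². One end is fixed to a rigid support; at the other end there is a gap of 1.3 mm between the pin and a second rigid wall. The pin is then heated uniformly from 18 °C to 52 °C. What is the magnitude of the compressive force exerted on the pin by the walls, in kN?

P ≈ 0 kN

Unrestrained expansion: δ_free = αΔT L = 12.8×10⁻⁶ × 34 × 1900 = 0.8269 mm.
This is smaller than the 1.3 mm clearance, so the pin expands freely without reaching the stop — the stress is zero.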